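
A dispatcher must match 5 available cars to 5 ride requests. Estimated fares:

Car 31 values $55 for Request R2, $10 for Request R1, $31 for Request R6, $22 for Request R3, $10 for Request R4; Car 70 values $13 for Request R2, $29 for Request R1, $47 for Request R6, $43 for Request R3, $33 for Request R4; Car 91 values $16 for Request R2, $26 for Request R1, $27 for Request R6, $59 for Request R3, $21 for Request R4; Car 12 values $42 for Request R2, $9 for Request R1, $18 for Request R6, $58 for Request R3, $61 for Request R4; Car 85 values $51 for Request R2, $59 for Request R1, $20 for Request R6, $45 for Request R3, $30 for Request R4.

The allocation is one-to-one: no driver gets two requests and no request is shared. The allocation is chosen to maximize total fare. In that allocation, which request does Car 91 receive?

Optimal: Car 31→Request R2 ($55), Car 70→Request R6 ($47), Car 91→Request R3 ($59), Car 12→Request R4 ($61), Car 85→Request R1 ($59) — total 55+47+59+61+59 = $281.
No other one-to-one assignment exceeds $281.

Car 91 receives Request R3.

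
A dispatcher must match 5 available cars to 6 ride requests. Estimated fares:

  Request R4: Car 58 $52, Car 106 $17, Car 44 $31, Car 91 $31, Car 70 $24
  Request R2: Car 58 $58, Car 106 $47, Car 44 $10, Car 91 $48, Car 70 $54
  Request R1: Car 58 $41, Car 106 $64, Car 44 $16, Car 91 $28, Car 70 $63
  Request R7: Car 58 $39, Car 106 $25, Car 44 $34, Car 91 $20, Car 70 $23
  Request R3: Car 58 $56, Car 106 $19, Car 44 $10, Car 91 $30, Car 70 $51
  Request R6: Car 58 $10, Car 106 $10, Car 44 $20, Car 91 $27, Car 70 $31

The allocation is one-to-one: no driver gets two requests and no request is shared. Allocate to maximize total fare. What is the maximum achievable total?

Maximum total: $249

This is the linear assignment problem.
Optimal: Car 58→Request R4 ($52), Car 106→Request R1 ($64), Car 44→Request R7 ($34), Car 91→Request R2 ($48), Car 70→Request R3 ($51) — total 52+64+34+48+51 = $249.
Column-greedy (each request in turn goes to its best remaining driver) gives $234, worse by 15.
Next-best assignment: Car 58→Request R3, Car 106→Request R1, Car 44→Request R7, Car 91→Request R4, Car 70→Request R2 = $239.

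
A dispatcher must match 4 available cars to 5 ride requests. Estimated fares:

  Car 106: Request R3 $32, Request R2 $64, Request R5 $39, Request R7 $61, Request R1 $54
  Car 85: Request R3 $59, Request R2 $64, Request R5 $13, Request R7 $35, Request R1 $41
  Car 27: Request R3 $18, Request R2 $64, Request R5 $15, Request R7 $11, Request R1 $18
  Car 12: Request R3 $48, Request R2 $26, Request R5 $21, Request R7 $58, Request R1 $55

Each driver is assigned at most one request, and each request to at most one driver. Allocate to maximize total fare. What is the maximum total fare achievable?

Optimal: Car 106→Request R7 ($61), Car 85→Request R3 ($59), Car 27→Request R2 ($64), Car 12→Request R1 ($55) — total 61+59+64+55 = $239.
Column-greedy (each request in turn goes to its best remaining driver) gives $155, worse by 84.
Swapping Car 85↔Car 12 (Car 85→Request R1 $41, Car 12→Request R3 $48) loses 25.
Every other assignment is strictly worse.

Max total: $239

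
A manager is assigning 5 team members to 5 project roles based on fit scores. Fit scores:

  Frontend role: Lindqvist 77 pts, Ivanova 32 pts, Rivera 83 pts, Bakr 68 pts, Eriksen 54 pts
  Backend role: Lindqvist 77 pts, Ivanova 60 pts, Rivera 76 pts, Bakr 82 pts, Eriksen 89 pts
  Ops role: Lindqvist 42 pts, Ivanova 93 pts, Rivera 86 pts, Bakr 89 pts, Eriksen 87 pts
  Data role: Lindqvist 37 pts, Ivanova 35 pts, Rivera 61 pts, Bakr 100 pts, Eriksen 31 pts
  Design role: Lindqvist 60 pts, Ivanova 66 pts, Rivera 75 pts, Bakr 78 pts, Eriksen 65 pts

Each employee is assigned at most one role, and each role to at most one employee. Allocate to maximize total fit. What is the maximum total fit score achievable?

Maximum total: 434 pts

Optimal: Lindqvist→Frontend role (77 pts), Ivanova→Ops role (93 pts), Rivera→Design role (75 pts), Bakr→Data role (100 pts), Eriksen→Backend role (89 pts) — total 77+93+75+100+89 = 434 pts.
Max-entry greedy (repeatedly take the single best remaining cell) gives 425 pts, worse by 9.
Next-best assignment: Lindqvist→Design role, Ivanova→Ops role, Rivera→Frontend role, Bakr→Data role, Eriksen→Backend role = 425 pts.
Checked against all permutations: 434 pts is optimal.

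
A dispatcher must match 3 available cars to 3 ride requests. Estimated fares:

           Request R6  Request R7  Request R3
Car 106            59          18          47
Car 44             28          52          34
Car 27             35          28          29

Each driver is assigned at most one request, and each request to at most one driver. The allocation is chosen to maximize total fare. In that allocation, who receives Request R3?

Car 27 receives Request R3.

This is the linear assignment problem.
Optimal: Car 106→Request R6 ($59), Car 44→Request R7 ($52), Car 27→Request R3 ($29) — total 59+52+29 = $140.
Every other assignment is strictly worse.
Car 27's own top request is Request R6 ($35), but forcing Car 27→Request R6 and reassigning the rest optimally gives only $134 — worse by 6.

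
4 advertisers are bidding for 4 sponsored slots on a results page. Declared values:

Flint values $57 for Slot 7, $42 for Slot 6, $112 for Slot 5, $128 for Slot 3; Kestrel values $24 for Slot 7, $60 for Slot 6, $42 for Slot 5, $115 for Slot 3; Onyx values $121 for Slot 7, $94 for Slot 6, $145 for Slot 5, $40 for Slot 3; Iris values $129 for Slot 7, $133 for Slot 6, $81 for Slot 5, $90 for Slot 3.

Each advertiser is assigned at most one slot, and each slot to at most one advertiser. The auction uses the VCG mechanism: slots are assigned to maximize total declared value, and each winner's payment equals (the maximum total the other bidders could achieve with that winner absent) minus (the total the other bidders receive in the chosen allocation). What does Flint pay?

Flint pays $24.

Efficient allocation: Flint→Slot 5 ($112), Kestrel→Slot 3 ($115), Onyx→Slot 7 ($121), Iris→Slot 6 ($133); total welfare W = $481.
Flint receives Slot 5 at value $112, so the others get W − 112 = $369.
Without Flint: best allocation of the remaining 3 bidders over all 4 slots is Kestrel→Slot 3 ($115), Onyx→Slot 5 ($145), Iris→Slot 6 ($133), total $393.
VCG payment = (others' best without Flint) − (others' welfare with Flint) = 393 − 369 = $24.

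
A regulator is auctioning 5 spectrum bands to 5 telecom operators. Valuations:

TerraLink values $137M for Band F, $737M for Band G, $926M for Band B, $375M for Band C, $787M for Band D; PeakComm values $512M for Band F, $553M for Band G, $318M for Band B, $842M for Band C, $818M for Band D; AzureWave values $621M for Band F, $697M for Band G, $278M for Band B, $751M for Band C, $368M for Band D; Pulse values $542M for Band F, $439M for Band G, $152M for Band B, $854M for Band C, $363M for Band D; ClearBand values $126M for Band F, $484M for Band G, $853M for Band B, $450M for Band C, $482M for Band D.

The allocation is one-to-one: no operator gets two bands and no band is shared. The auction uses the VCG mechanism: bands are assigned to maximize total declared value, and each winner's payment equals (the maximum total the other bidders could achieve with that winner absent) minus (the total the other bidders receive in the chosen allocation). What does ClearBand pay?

Efficient allocation: TerraLink→Band G ($737M), PeakComm→Band D ($818M), AzureWave→Band F ($621M), Pulse→Band C ($854M), ClearBand→Band B ($853M); total welfare W = $3883M.
ClearBand receives Band B at value $853M, so the others get W − 853 = $3030M.
Without ClearBand: best allocation of the remaining 4 bidders over all 5 bands is TerraLink→Band B ($926M), PeakComm→Band D ($818M), AzureWave→Band G ($697M), Pulse→Band C ($854M), total $3295M.
VCG payment = (others' best without ClearBand) − (others' welfare with ClearBand) = 3295 − 3030 = $265M.

ClearBand pays $265M.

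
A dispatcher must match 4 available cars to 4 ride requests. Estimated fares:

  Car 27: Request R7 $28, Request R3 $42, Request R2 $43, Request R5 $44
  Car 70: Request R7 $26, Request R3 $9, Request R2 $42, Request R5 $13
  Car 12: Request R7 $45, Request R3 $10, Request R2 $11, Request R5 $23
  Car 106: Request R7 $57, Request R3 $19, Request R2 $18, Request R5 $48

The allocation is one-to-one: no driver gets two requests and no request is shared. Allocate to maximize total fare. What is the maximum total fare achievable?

Optimal: Car 27→Request R3 ($42), Car 70→Request R2 ($42), Car 12→Request R7 ($45), Car 106→Request R5 ($48) — total 42+42+45+48 = $177.
Checked against all permutations: $177 is optimal.

Max total: $177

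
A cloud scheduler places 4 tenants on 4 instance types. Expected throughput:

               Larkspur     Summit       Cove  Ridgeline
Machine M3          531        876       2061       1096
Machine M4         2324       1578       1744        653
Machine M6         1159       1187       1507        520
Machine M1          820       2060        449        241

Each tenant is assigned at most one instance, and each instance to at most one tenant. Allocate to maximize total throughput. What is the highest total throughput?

This is a one-to-one assignment (maximum-weight bipartite matching).
Optimal: Larkspur→Machine M4 (2324 ops/s), Summit→Machine M1 (2060 ops/s), Cove→Machine M6 (1507 ops/s), Ridgeline→Machine M3 (1096 ops/s) — total 2324+2060+1507+1096 = 6987 ops/s.
Next-best assignment: Larkspur→Machine M4, Summit→Machine M1, Cove→Machine M3, Ridgeline→Machine M6 = 6965 ops/s.

Maximum total: 6987 ops/s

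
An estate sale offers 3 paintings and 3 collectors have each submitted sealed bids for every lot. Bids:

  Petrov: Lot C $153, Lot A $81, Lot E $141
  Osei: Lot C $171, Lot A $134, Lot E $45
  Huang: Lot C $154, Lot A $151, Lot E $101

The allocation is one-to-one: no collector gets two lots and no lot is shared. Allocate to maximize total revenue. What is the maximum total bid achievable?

Max total: $463

This is a one-to-one assignment (maximum-weight bipartite matching).
Optimal: Petrov→Lot E ($141), Osei→Lot C ($171), Huang→Lot A ($151) — total 141+171+151 = $463.
Row-greedy (each collector in turn takes its best remaining lot) gives $388, worse by 75.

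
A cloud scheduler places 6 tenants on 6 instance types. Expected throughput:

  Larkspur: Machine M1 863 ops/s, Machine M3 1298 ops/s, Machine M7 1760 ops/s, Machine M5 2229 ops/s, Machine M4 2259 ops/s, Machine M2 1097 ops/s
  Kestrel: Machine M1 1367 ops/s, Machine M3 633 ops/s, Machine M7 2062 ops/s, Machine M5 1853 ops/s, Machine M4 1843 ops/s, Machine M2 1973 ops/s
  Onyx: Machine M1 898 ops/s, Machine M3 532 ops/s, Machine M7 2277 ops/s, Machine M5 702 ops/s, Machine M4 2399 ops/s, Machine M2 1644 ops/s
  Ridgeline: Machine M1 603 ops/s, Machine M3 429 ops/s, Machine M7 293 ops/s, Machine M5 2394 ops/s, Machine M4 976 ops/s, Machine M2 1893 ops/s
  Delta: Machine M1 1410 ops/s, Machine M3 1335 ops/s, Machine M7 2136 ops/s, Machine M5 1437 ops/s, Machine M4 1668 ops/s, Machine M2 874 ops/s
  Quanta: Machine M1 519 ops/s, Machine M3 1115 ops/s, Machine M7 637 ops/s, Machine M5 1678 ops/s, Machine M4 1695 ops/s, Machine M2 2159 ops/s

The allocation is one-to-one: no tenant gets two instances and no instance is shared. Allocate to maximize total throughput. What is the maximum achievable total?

Max total: 11791 ops/s

Optimal: Larkspur→Machine M4 (2259 ops/s), Kestrel→Machine M1 (1367 ops/s), Onyx→Machine M7 (2277 ops/s), Ridgeline→Machine M5 (2394 ops/s), Delta→Machine M3 (1335 ops/s), Quanta→Machine M2 (2159 ops/s) — total 2259+1367+2277+2394+1335+2159 = 11791 ops/s.
Column-greedy (each instance in turn goes to its best remaining tenant) gives 11381 ops/s, worse by 410.
Next-best assignment: Larkspur→Machine M3, Kestrel→Machine M1, Onyx→Machine M4, Ridgeline→Machine M5, Delta→Machine M7, Quanta→Machine M2 = 11753 ops/s.
Swapping Delta↔Ridgeline (Delta→Machine M5 1437 ops/s, Ridgeline→Machine M3 429 ops/s) loses 1863.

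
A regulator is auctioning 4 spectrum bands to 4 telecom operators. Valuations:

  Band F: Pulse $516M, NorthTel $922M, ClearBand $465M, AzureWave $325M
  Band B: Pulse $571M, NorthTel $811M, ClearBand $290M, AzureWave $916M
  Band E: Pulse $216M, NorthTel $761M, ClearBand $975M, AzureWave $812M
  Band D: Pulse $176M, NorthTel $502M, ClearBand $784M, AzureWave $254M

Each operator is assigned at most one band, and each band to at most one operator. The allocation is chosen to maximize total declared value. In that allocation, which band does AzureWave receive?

AzureWave receives Band E.

Treat this as an assignment problem: match each operator to one band.
Optimal: Pulse→Band B ($571M), NorthTel→Band F ($922M), ClearBand→Band D ($784M), AzureWave→Band E ($812M) — total 571+922+784+812 = $3089M.
Row-greedy (each operator in turn takes its best remaining band) gives $2722M, worse by 367.
No other one-to-one assignment exceeds $3089M.
AzureWave's own top band is Band B ($916M), but forcing AzureWave→Band B and reassigning the rest optimally gives only $2989M — worse by 100.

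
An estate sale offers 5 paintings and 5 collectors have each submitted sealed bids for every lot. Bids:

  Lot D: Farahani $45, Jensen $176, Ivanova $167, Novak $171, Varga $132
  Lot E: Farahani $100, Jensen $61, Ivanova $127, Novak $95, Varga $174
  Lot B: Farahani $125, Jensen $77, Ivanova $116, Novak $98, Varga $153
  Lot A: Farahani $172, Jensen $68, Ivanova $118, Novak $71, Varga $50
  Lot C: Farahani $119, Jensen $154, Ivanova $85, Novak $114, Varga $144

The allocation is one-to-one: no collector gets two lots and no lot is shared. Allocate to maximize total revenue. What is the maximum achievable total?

Optimal: Farahani→Lot A ($172), Jensen→Lot C ($154), Ivanova→Lot B ($116), Novak→Lot D ($171), Varga→Lot E ($174) — total 172+154+116+171+174 = $787.
Max-entry greedy (repeatedly take the single best remaining cell) gives $752, worse by 35.
Next-best assignment: Farahani→Lot A, Jensen→Lot C, Ivanova→Lot E, Novak→Lot D, Varga→Lot B = $777.

Maximum total: $787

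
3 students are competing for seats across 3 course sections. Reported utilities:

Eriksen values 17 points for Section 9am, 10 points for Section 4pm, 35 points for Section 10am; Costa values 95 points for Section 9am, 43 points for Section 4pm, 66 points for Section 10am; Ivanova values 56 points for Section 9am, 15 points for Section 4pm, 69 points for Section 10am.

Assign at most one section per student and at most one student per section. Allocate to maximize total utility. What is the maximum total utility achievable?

Treat this as an assignment problem: match each student to one section.
Optimal: Eriksen→Section 4pm (10 points), Costa→Section 9am (95 points), Ivanova→Section 10am (69 points) — total 10+95+69 = 174 points.
Column-greedy (each section in turn goes to its best remaining student) gives 145 points, worse by 29.
Next-best assignment: Eriksen→Section 10am, Costa→Section 9am, Ivanova→Section 4pm = 145 points.

Max total: 174 points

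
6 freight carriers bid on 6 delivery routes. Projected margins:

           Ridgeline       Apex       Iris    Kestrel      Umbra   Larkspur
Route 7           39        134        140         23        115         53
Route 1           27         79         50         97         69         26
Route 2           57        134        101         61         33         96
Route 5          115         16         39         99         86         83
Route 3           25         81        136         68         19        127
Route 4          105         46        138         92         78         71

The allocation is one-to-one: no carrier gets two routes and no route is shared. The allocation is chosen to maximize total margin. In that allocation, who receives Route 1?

Optimal: Ridgeline→Route 5 ($115k), Apex→Route 2 ($134k), Iris→Route 4 ($138k), Kestrel→Route 1 ($97k), Umbra→Route 7 ($115k), Larkspur→Route 3 ($127k) — total 115+134+138+97+115+127 = $726k.
Column-greedy (each route in turn goes to its best remaining carrier) gives $691k, worse by 35.
Next-best assignment: Ridgeline→Route 5, Apex→Route 2, Iris→Route 7, Kestrel→Route 1, Umbra→Route 4, Larkspur→Route 3 = $691k.
Swapping Apex↔Kestrel (Apex→Route 1 $79k, Kestrel→Route 2 $61k) loses 91.
Kestrel's own top route is Route 5 ($99k), but forcing Kestrel→Route 5 and reassigning the rest optimally gives only $674k — worse by 52.

Kestrel receives Route 1.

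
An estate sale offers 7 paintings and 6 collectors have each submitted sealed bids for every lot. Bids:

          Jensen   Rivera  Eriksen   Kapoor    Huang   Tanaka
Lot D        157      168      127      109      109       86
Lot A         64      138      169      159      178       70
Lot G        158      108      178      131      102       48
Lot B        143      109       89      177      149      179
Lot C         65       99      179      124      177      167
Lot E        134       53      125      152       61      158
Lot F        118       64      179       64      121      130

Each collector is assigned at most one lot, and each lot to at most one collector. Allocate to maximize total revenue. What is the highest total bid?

Max total: $1027

Optimal: Jensen→Lot G ($158), Rivera→Lot D ($168), Eriksen→Lot F ($179), Kapoor→Lot B ($177), Huang→Lot A ($178), Tanaka→Lot C ($167) — total 158+168+179+177+178+167 = $1027.
Max-entry greedy (repeatedly take the single best remaining cell) gives $1014, worse by 13.
Every other assignment is strictly worse.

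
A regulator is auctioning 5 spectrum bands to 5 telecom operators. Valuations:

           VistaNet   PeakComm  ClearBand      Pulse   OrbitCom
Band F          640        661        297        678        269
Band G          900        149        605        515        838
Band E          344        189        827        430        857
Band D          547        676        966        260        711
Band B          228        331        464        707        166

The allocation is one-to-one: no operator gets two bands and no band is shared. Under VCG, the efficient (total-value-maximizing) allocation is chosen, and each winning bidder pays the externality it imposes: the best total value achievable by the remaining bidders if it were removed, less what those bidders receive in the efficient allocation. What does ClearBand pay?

ClearBand pays $15M.

Efficient allocation: VistaNet→Band G ($900M), PeakComm→Band F ($661M), ClearBand→Band D ($966M), Pulse→Band B ($707M), OrbitCom→Band E ($857M); total welfare W = $4091M.
ClearBand receives Band D at value $966M, so the others get W − 966 = $3125M.
Without ClearBand: best allocation of the remaining 4 bidders over all 5 bands is VistaNet→Band G ($900M), PeakComm→Band D ($676M), Pulse→Band B ($707M), OrbitCom→Band E ($857M), total $3140M.
VCG payment = (others' best without ClearBand) − (others' welfare with ClearBand) = 3140 − 3125 = $15M.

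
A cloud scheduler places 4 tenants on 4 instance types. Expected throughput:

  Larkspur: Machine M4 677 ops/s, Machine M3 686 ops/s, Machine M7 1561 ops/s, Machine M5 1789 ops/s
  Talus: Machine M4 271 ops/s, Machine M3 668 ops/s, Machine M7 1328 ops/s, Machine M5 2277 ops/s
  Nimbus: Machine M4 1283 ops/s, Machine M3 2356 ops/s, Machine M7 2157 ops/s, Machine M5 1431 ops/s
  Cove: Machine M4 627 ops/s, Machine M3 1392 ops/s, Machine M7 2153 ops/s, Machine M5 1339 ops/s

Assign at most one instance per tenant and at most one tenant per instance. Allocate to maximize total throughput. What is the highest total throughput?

Optimal: Larkspur→Machine M4 (677 ops/s), Talus→Machine M5 (2277 ops/s), Nimbus→Machine M3 (2356 ops/s), Cove→Machine M7 (2153 ops/s) — total 677+2277+2356+2153 = 7463 ops/s.
Column-greedy (each instance in turn goes to its best remaining tenant) gives 6513 ops/s, worse by 950.
Swapping Larkspur↔Nimbus (Larkspur→Machine M3 686 ops/s, Nimbus→Machine M4 1283 ops/s) loses 1064.

Max total: 7463 ops/s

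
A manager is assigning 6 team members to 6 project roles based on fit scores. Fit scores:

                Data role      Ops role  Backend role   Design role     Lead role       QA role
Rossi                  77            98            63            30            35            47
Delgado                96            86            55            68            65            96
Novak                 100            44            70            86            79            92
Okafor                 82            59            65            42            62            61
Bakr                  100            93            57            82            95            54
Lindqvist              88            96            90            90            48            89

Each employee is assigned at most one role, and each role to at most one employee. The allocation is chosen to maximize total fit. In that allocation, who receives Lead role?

Optimal: Rossi→Ops role (98 pts), Delgado→QA role (96 pts), Novak→Design role (86 pts), Okafor→Data role (82 pts), Bakr→Lead role (95 pts), Lindqvist→Backend role (90 pts) — total 98+96+86+82+95+90 = 547 pts.
Row-greedy (each employee in turn takes its best remaining role) gives 536 pts, worse by 11.
Next-best assignment: Rossi→Ops role, Delgado→QA role, Novak→Data role, Okafor→Backend role, Bakr→Lead role, Lindqvist→Design role = 544 pts.
Bakr's own top role is Data role (100 pts), but forcing Bakr→Data role and reassigning the rest optimally gives only 532 pts — worse by 15.

Bakr receives Lead role.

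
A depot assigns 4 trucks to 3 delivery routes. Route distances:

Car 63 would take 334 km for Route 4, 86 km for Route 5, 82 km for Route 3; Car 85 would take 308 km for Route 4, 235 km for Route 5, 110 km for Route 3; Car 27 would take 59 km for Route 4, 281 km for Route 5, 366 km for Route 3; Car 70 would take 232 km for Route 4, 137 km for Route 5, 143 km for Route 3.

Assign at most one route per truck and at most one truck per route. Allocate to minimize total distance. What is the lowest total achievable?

Optimal: Car 27→Route 4 (59 km), Car 63→Route 5 (86 km), Car 85→Route 3 (110 km) — total 59+86+110 = 255 km.
Row-greedy (each truck in turn takes its cheapest remaining route) gives 376 km, worse by 121.
Swapping Car 85↔Car 63 (Car 85→Route 5 235 km, Car 63→Route 3 82 km) adds 121.
No other one-to-one assignment undercuts 255 km.

Min total: 255 km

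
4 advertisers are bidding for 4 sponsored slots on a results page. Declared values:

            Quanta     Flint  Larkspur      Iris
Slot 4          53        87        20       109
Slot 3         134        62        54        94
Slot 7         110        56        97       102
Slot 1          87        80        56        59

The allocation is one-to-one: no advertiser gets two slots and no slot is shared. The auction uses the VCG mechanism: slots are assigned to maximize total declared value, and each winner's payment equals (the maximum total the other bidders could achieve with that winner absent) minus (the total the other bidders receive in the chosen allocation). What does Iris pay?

Efficient allocation: Quanta→Slot 3 ($134), Flint→Slot 1 ($80), Larkspur→Slot 7 ($97), Iris→Slot 4 ($109); total welfare W = $420.
Iris receives Slot 4 at value $109, so the others get W − 109 = $311.
Without Iris: best allocation of the remaining 3 bidders over all 4 slots is Quanta→Slot 3 ($134), Flint→Slot 4 ($87), Larkspur→Slot 7 ($97), total $318.
VCG payment = (others' best without Iris) − (others' welfare with Iris) = 318 − 311 = $7.

Iris pays $7.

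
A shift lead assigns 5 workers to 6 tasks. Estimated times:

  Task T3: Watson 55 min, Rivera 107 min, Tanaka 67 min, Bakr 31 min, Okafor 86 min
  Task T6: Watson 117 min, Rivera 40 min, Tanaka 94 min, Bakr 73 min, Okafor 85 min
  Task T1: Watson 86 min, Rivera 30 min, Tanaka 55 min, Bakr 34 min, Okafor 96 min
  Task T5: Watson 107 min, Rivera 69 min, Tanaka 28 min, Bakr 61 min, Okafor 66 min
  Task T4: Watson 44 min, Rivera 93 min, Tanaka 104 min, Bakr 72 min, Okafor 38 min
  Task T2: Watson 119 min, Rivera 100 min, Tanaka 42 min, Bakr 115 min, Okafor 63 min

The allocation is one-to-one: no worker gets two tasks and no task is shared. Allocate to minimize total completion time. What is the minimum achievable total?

Optimal: Watson→Task T3 (55 min), Rivera→Task T6 (40 min), Tanaka→Task T5 (28 min), Bakr→Task T1 (34 min), Okafor→Task T4 (38 min) — total 55+40+28+34+38 = 195 min.
Next-best assignment: Watson→Task T4, Rivera→Task T1, Tanaka→Task T5, Bakr→Task T3, Okafor→Task T2 = 196 min.

Minimum total: 195 min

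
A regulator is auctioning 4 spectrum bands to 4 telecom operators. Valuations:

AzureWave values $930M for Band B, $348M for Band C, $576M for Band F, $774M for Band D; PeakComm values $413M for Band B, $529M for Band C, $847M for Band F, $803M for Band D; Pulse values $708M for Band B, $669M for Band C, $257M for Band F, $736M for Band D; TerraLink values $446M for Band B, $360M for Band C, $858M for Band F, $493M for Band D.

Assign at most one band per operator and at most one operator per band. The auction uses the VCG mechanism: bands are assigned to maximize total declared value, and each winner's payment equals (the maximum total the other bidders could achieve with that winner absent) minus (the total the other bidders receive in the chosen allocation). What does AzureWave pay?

Efficient allocation: AzureWave→Band B ($930M), PeakComm→Band D ($803M), Pulse→Band C ($669M), TerraLink→Band F ($858M); total welfare W = $3260M.
AzureWave receives Band B at value $930M, so the others get W − 930 = $2330M.
Without AzureWave: best allocation of the remaining 3 bidders over all 4 bands is PeakComm→Band D ($803M), Pulse→Band B ($708M), TerraLink→Band F ($858M), total $2369M.
VCG payment = (others' best without AzureWave) − (others' welfare with AzureWave) = 2369 − 2330 = $39M.

AzureWave pays $39M.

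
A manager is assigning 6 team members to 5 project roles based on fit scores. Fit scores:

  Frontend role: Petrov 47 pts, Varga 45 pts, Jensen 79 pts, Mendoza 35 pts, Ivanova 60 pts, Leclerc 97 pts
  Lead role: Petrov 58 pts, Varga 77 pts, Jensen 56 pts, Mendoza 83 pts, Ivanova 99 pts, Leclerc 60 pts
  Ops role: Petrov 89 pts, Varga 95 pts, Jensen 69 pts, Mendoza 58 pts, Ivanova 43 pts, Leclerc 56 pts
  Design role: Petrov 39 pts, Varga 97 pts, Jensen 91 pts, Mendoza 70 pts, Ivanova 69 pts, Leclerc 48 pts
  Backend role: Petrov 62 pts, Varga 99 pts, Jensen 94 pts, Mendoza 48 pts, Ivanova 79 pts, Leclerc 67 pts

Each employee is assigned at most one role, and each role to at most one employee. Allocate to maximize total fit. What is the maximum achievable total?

Maximum total: 476 pts

Optimal: Leclerc→Frontend role (97 pts), Ivanova→Lead role (99 pts), Petrov→Ops role (89 pts), Varga→Design role (97 pts), Jensen→Backend role (94 pts) — total 97+99+89+97+94 = 476 pts.
Max-entry greedy (repeatedly take the single best remaining cell) gives 475 pts, worse by 1.
Next-best assignment: Leclerc→Frontend role, Ivanova→Lead role, Petrov→Ops role, Jensen→Design role, Varga→Backend role = 475 pts.
Every other assignment is strictly worse.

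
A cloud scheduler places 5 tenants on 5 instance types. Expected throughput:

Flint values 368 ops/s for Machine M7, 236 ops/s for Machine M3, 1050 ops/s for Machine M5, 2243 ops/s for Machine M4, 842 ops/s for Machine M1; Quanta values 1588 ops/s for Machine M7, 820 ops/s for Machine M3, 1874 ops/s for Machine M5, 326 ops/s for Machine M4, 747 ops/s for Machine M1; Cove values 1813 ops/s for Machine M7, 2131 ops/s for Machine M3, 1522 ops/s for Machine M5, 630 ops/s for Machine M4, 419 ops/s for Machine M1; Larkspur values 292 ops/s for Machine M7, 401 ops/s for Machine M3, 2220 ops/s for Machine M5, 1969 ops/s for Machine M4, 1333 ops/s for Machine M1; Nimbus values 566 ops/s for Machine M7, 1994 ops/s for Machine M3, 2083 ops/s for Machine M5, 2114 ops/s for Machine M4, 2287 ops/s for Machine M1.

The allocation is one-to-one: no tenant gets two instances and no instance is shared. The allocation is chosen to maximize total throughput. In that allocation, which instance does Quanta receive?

Quanta receives Machine M7.

Optimal: Flint→Machine M4 (2243 ops/s), Quanta→Machine M7 (1588 ops/s), Cove→Machine M3 (2131 ops/s), Larkspur→Machine M5 (2220 ops/s), Nimbus→Machine M1 (2287 ops/s) — total 2243+1588+2131+2220+2287 = 10469 ops/s.
Row-greedy (each tenant in turn takes its best remaining instance) gives 8147 ops/s, worse by 2322.
Next-best assignment: Flint→Machine M4, Quanta→Machine M3, Cove→Machine M7, Larkspur→Machine M5, Nimbus→Machine M1 = 9383 ops/s.
Swapping Nimbus↔Quanta (Nimbus→Machine M7 566 ops/s, Quanta→Machine M1 747 ops/s) loses 2562.
Quanta's own top instance is Machine M5 (1874 ops/s), but forcing Quanta→Machine M5 and reassigning the rest optimally gives only 9257 ops/s — worse by 1212.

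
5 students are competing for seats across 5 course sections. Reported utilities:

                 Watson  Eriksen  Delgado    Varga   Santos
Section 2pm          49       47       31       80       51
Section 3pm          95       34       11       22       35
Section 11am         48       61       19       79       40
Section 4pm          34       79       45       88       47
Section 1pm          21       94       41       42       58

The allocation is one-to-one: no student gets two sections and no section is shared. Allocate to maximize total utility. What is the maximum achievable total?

Maximum total: 364 points

Optimal: Watson→Section 3pm (95 points), Eriksen→Section 1pm (94 points), Delgado→Section 4pm (45 points), Varga→Section 11am (79 points), Santos→Section 2pm (51 points) — total 95+94+45+79+51 = 364 points.
Column-greedy (each section in turn goes to its best remaining student) gives 324 points, worse by 40.
Next-best assignment: Watson→Section 3pm, Eriksen→Section 1pm, Delgado→Section 4pm, Varga→Section 2pm, Santos→Section 11am = 354 points.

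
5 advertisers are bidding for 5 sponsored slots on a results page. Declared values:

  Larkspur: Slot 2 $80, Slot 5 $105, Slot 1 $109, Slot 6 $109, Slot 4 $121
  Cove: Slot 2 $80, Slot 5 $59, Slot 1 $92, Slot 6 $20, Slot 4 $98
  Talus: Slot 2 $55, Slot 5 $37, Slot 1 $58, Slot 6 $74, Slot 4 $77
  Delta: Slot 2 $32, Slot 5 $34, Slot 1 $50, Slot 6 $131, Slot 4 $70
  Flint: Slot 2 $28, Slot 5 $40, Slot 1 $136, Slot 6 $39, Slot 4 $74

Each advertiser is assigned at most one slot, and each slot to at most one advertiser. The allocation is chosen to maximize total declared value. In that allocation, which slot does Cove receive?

Optimal: Larkspur→Slot 5 ($105), Cove→Slot 2 ($80), Talus→Slot 4 ($77), Delta→Slot 6 ($131), Flint→Slot 1 ($136) — total 105+80+77+131+136 = $529.
Column-greedy (each slot in turn goes to its best remaining advertiser) gives $483, worse by 46.
Next-best assignment: Larkspur→Slot 5, Cove→Slot 4, Talus→Slot 2, Delta→Slot 6, Flint→Slot 1 = $525.
Swapping Cove↔Larkspur (Cove→Slot 5 $59, Larkspur→Slot 2 $80) loses 46.
Cove's own top slot is Slot 4 ($98), but forcing Cove→Slot 4 and reassigning the rest optimally gives only $525 — worse by 4.

Cove receives Slot 2.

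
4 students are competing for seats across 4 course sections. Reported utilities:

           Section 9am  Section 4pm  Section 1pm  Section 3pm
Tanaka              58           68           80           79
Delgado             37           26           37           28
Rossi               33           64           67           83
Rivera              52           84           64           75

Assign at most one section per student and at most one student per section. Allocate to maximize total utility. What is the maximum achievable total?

Max total: 284 points

Optimal: Tanaka→Section 1pm (80 points), Delgado→Section 9am (37 points), Rossi→Section 3pm (83 points), Rivera→Section 4pm (84 points) — total 80+37+83+84 = 284 points.
Column-greedy (each section in turn goes to its best remaining student) gives 237 points, worse by 47.
Swapping Tanaka↔Rivera (Tanaka→Section 4pm 68 points, Rivera→Section 1pm 64 points) loses 32.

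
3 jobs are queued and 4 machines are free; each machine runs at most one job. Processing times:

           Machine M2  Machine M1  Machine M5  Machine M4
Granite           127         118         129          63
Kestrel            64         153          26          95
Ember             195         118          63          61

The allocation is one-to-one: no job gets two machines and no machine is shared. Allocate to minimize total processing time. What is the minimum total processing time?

Minimum total: 190 min

This is a one-to-one assignment (minimum-cost bipartite matching).
Optimal: Granite→Machine M4 (63 min), Kestrel→Machine M2 (64 min), Ember→Machine M5 (63 min) — total 63+64+63 = 190 min.
Row-greedy (each job in turn takes its cheapest remaining machine) gives 207 min, worse by 17.
Every other assignment is strictly worse.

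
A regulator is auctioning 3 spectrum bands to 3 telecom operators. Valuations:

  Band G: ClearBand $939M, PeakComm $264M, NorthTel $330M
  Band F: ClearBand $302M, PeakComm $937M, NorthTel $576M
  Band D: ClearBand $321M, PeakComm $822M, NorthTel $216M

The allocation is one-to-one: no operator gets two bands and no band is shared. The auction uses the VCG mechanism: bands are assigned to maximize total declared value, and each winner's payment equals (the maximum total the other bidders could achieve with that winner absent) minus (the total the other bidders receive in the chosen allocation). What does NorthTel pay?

NorthTel pays $115M.

Efficient allocation: ClearBand→Band G ($939M), PeakComm→Band D ($822M), NorthTel→Band F ($576M); total welfare W = $2337M.
NorthTel receives Band F at value $576M, so the others get W − 576 = $1761M.
Without NorthTel: best allocation of the remaining 2 bidders over all 3 bands is ClearBand→Band G ($939M), PeakComm→Band F ($937M), total $1876M.
VCG payment = (others' best without NorthTel) − (others' welfare with NorthTel) = 1876 − 1761 = $115M.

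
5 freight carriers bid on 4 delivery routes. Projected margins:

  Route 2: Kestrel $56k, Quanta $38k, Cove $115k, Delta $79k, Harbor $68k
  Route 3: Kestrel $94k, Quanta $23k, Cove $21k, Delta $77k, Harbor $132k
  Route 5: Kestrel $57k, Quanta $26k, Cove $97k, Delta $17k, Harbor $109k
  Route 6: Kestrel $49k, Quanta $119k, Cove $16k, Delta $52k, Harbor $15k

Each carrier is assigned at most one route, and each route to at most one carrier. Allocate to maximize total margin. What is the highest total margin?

Max total: $437k

Optimal: Cove→Route 2 ($115k), Kestrel→Route 3 ($94k), Harbor→Route 5 ($109k), Quanta→Route 6 ($119k) — total 115+94+109+119 = $437k.
Max-entry greedy (repeatedly take the single best remaining cell) gives $423k, worse by 14.
Next-best assignment: Delta→Route 2, Harbor→Route 3, Cove→Route 5, Quanta→Route 6 = $427k.
Checked against all permutations: $437k is optimal.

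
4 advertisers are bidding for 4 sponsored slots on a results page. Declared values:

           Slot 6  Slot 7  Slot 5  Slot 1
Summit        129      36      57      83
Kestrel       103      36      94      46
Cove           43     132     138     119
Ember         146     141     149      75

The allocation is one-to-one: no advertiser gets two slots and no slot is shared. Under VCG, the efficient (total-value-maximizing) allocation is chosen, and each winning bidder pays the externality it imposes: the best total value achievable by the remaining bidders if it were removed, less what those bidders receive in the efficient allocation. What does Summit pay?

Efficient allocation: Summit→Slot 6 ($129), Kestrel→Slot 5 ($94), Cove→Slot 1 ($119), Ember→Slot 7 ($141); total welfare W = $483.
Summit receives Slot 6 at value $129, so the others get W − 129 = $354.
Without Summit: best allocation of the remaining 3 bidders over all 4 slots is Kestrel→Slot 6 ($103), Cove→Slot 7 ($132), Ember→Slot 5 ($149), total $384.
VCG payment = (others' best without Summit) − (others' welfare with Summit) = 384 − 354 = $30.

Summit pays $30.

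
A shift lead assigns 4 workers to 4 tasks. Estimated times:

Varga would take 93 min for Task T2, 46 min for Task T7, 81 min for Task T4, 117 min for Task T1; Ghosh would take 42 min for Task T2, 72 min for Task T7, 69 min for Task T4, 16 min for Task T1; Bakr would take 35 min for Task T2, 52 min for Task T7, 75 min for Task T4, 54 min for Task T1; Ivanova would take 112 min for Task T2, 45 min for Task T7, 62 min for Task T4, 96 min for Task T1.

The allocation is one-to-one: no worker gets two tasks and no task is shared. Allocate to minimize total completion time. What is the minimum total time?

This is the linear assignment problem.
Optimal: Varga→Task T7 (46 min), Ghosh→Task T1 (16 min), Bakr→Task T2 (35 min), Ivanova→Task T4 (62 min) — total 46+16+35+62 = 159 min.
Column-greedy (each task in turn goes to its cheapest remaining worker) gives 266 min, worse by 107.
Every other assignment is strictly worse.

Minimum total: 159 min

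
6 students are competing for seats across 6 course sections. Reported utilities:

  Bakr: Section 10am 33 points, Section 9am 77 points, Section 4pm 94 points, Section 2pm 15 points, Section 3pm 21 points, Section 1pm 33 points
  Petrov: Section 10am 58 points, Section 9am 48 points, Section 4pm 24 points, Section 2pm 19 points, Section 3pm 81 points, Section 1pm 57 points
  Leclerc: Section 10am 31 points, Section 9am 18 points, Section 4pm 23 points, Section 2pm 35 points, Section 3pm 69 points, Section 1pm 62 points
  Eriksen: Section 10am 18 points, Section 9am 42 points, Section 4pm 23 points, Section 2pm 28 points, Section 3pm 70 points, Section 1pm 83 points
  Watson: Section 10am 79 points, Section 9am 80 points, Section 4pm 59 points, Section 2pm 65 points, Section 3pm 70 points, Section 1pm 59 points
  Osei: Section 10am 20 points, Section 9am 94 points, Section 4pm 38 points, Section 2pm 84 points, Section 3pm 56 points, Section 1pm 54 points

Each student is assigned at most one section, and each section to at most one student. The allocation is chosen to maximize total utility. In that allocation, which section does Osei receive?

This is a one-to-one assignment (maximum-weight bipartite matching).
Optimal: Bakr→Section 4pm (94 points), Petrov→Section 10am (58 points), Leclerc→Section 3pm (69 points), Eriksen→Section 1pm (83 points), Watson→Section 9am (80 points), Osei→Section 2pm (84 points) — total 94+58+69+83+80+84 = 468 points.
Swapping Petrov↔Watson (Petrov→Section 9am 48 points, Watson→Section 10am 79 points) loses 11.
Osei's own top section is Section 9am (94 points), but forcing Osei→Section 9am and reassigning the rest optimally gives only 466 points — worse by 2.

Osei receives Section 2pm.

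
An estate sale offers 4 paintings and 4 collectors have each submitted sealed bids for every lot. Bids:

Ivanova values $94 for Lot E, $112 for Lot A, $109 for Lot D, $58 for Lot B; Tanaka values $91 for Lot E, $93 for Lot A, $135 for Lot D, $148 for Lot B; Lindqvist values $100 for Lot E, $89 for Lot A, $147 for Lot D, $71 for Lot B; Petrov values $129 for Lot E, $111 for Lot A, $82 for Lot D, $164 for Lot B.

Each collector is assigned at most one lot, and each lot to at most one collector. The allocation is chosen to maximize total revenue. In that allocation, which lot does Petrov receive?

Petrov receives Lot E.

Optimal: Ivanova→Lot A ($112), Tanaka→Lot B ($148), Lindqvist→Lot D ($147), Petrov→Lot E ($129) — total 112+148+147+129 = $536.
Max-entry greedy (repeatedly take the single best remaining cell) gives $514, worse by 22.
Petrov's own top lot is Lot B ($164), but forcing Petrov→Lot B and reassigning the rest optimally gives only $514 — worse by 22.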